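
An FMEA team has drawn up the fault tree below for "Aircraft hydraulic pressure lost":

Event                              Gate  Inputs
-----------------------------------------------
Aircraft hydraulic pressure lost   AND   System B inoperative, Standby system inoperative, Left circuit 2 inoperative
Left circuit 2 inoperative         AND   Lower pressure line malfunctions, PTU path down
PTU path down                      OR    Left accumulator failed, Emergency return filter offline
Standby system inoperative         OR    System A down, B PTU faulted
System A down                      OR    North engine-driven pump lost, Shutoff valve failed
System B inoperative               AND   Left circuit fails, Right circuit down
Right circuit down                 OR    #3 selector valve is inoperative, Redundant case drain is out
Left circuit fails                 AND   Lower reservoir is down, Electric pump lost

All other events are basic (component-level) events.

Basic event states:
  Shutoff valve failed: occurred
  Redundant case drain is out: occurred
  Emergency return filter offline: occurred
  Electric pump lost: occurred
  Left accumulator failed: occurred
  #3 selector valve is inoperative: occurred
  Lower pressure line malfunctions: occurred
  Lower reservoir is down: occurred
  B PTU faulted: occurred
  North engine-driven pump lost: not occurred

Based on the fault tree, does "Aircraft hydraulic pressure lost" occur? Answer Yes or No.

Yes

Left circuit fails [AND]: Lower reservoir is down=occurs, Electric pump lost=occurs → all inputs occur → occurs.
Right circuit down [OR]: #3 selector valve is inoperative=occurs, Redundant case drain is out=occurs → at least one input occurs → occurs.
System B inoperative [AND]: Left circuit fails=occurs, Right circuit down=occurs → all inputs occur → occurs.
System A down [OR]: North engine-driven pump lost=not, Shutoff valve failed=occurs → at least one input occurs → occurs.
Standby system inoperative [OR]: System A down=occurs, B PTU faulted=occurs → at least one input occurs → occurs.
PTU path down [OR]: Left accumulator failed=occurs, Emergency return filter offline=occurs → at least one input occurs → occurs.
Left circuit 2 inoperative [AND]: Lower pressure line malfunctions=occurs, PTU path down=occurs → all inputs occur → occurs.
Aircraft hydraulic pressure lost [AND]: System B inoperative=occurs, Standby system inoperative=occurs, Left circuit 2 inoperative=occurs → all inputs occur → occurs.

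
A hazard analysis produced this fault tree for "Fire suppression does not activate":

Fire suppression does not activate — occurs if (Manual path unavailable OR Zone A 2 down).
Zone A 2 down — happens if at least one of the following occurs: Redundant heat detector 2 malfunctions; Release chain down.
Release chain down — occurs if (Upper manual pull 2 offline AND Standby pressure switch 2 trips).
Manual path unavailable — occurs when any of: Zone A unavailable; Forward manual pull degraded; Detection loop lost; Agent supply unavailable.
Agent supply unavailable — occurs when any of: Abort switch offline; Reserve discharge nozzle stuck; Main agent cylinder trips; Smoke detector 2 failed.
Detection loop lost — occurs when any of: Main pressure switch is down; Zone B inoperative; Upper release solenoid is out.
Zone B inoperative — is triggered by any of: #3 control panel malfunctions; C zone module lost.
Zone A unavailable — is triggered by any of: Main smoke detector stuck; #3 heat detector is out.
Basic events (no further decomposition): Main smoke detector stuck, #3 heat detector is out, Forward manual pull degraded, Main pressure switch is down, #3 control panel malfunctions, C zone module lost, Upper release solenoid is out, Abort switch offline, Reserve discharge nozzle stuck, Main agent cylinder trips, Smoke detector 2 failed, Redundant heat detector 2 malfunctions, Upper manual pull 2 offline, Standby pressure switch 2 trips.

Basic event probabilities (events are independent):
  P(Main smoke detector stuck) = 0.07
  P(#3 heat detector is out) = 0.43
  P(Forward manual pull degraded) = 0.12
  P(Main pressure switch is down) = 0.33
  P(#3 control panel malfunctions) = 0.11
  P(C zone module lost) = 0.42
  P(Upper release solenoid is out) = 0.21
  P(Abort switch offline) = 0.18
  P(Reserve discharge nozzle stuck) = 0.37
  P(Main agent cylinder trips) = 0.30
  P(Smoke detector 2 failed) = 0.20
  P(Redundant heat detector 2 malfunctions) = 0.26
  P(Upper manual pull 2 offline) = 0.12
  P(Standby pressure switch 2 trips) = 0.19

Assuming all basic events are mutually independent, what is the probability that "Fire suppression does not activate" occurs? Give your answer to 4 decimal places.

P(Zone A unavailable) [OR] = 1 − (1−0.07) × (1−0.43) = 0.469900
P(Zone B inoperative) [OR] = 1 − (1−0.11) × (1−0.42) = 0.483800
P(Detection loop lost) [OR] = 1 − (1−0.33) × (1−0.483800) × (1−0.21) = 0.726775
P(Agent supply unavailable) [OR] = 1 − (1−0.18) × (1−0.37) × (1−0.30) × (1−0.20) = 0.710704
P(Manual path unavailable) [OR] = 1 − (1−0.469900) × (1−0.12) × (1−0.726775) × (1−0.710704) = 0.963127
P(Release chain down) [AND] = 0.12 × 0.19 = 0.022800
P(Zone A 2 down) [OR] = 1 − (1−0.26) × (1−0.022800) = 0.276872
P(Fire suppression does not activate) [OR] = 1 − (1−0.963127) × (1−0.276872) = 0.973336
Rounded to 4 decimal places: P(Fire suppression does not activate) ≈ 0.9733.

0.9733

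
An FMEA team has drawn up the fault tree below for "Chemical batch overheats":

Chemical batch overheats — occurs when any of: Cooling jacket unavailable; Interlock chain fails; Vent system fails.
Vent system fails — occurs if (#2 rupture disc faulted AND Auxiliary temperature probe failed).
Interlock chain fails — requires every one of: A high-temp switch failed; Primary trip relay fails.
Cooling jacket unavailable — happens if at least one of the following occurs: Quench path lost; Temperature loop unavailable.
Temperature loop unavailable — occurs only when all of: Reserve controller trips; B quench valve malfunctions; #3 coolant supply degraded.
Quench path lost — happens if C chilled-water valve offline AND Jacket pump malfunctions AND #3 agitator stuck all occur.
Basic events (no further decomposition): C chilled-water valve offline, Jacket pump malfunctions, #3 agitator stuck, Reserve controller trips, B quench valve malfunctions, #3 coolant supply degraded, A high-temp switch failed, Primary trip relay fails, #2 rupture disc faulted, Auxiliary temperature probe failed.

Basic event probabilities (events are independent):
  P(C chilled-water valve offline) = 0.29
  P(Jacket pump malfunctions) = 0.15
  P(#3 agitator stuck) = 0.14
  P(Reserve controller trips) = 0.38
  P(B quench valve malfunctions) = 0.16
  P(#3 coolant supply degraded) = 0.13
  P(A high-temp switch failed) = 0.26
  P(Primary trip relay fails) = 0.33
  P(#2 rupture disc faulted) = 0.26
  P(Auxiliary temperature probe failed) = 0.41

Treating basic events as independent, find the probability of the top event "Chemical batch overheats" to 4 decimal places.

P(Quench path lost) [AND] = 0.29 × 0.15 × 0.14 = 0.006090
P(Temperature loop unavailable) [AND] = 0.38 × 0.16 × 0.13 = 0.007904
P(Cooling jacket unavailable) [OR] = 1 − (1−0.006090) × (1−0.007904) = 0.013946
P(Interlock chain fails) [AND] = 0.26 × 0.33 = 0.085800
P(Vent system fails) [AND] = 0.26 × 0.41 = 0.106600
P(Chemical batch overheats) [OR] = 1 − (1−0.013946) × (1−0.085800) × (1−0.106600) = 0.194644
Rounded to 4 decimal places: P(Chemical batch overheats) ≈ 0.1946.

0.1946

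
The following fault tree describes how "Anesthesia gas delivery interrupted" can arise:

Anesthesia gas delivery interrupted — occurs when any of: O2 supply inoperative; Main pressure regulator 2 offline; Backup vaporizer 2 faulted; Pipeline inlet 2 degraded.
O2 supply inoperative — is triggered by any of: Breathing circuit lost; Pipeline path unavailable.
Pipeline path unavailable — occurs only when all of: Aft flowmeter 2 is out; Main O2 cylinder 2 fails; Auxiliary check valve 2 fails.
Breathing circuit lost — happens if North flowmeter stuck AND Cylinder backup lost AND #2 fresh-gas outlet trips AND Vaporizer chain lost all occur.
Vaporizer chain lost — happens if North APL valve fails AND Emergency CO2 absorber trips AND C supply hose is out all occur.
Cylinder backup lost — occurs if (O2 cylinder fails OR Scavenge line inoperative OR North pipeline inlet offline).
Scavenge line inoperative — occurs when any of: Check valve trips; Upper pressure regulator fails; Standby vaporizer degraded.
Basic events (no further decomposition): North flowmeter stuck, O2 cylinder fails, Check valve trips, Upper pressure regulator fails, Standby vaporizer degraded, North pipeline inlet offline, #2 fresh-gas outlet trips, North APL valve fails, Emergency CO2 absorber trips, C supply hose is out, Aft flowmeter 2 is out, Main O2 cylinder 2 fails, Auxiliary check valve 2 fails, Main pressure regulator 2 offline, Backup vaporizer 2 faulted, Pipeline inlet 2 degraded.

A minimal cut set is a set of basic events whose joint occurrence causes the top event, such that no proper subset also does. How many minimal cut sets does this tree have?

9

Scavenge line inoperative [OR]: union of children's cut sets → 3 cut set(s).
Cylinder backup lost [OR]: union of children's cut sets → 5 cut set(s).
Vaporizer chain lost [AND]: one cut set from each child combined → 1 × 1 × 1 = 1 cut set(s).
Breathing circuit lost [AND]: one cut set from each child combined → 1 × 5 × 1 × 1 = 5 cut set(s).
Pipeline path unavailable [AND]: one cut set from each child combined → 1 × 1 × 1 = 1 cut set(s).
O2 supply inoperative [OR]: union of children's cut sets → 6 cut set(s).
Anesthesia gas delivery interrupted [OR]: union of children's cut sets → 9 cut set(s).
Minimal cut sets: {#2 fresh-gas outlet trips, C supply hose is out, Emergency CO2 absorber trips, North APL valve fails, North flowmeter stuck, O2 cylinder fails}; {#2 fresh-gas outlet trips, C supply hose is out, Check valve trips, Emergency CO2 absorber trips, North APL valve fails, North flowmeter stuck}; {#2 fresh-gas outlet trips, C supply hose is out, Emergency CO2 absorber trips, North APL valve fails, North flowmeter stuck, Upper pressure regulator fails}; {#2 fresh-gas outlet trips, C supply hose is out, Emergency CO2 absorber trips, North APL valve fails, North flowmeter stuck, Standby vaporizer degraded}; {#2 fresh-gas outlet trips, C supply hose is out, Emergency CO2 absorber trips, North APL valve fails, North flowmeter stuck, North pipeline inlet offline}; {Aft flowmeter 2 is out, Auxiliary check valve 2 fails, Main O2 cylinder 2 fails}; {Main pressure regulator 2 offline}; {Backup vaporizer 2 faulted}; {Pipeline inlet 2 degraded}.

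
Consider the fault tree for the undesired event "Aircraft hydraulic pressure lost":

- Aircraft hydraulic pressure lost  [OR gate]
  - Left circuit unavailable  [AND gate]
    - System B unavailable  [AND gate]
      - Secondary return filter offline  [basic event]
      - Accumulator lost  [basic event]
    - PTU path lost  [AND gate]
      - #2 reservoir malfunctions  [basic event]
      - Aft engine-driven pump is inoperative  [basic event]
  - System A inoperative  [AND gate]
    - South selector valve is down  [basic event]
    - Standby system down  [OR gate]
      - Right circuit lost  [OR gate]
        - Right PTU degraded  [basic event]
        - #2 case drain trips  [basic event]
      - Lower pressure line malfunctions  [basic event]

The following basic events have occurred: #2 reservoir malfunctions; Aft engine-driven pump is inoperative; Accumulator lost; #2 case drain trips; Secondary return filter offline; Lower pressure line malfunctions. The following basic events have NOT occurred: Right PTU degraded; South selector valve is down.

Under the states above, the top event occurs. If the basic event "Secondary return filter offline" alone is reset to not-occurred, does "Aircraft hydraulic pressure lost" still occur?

Counterfactual: set "Secondary return filter offline" to not occurred.
System B unavailable [AND]: Secondary return filter offline=not, Accumulator lost=occurs → not all inputs occur → does not occur.
PTU path lost [AND]: #2 reservoir malfunctions=occurs, Aft engine-driven pump is inoperative=occurs → all inputs occur → occurs.
Left circuit unavailable [AND]: System B unavailable=not, PTU path lost=occurs → not all inputs occur → does not occur.
Right circuit lost [OR]: Right PTU degraded=not, #2 case drain trips=occurs → at least one input occurs → occurs.
Standby system down [OR]: Right circuit lost=occurs, Lower pressure line malfunctions=occurs → at least one input occurs → occurs.
System A inoperative [AND]: South selector valve is down=not, Standby system down=occurs → not all inputs occur → does not occur.
Aircraft hydraulic pressure lost [OR]: Left circuit unavailable=not, System A inoperative=not → no input occurs → does not occur.

No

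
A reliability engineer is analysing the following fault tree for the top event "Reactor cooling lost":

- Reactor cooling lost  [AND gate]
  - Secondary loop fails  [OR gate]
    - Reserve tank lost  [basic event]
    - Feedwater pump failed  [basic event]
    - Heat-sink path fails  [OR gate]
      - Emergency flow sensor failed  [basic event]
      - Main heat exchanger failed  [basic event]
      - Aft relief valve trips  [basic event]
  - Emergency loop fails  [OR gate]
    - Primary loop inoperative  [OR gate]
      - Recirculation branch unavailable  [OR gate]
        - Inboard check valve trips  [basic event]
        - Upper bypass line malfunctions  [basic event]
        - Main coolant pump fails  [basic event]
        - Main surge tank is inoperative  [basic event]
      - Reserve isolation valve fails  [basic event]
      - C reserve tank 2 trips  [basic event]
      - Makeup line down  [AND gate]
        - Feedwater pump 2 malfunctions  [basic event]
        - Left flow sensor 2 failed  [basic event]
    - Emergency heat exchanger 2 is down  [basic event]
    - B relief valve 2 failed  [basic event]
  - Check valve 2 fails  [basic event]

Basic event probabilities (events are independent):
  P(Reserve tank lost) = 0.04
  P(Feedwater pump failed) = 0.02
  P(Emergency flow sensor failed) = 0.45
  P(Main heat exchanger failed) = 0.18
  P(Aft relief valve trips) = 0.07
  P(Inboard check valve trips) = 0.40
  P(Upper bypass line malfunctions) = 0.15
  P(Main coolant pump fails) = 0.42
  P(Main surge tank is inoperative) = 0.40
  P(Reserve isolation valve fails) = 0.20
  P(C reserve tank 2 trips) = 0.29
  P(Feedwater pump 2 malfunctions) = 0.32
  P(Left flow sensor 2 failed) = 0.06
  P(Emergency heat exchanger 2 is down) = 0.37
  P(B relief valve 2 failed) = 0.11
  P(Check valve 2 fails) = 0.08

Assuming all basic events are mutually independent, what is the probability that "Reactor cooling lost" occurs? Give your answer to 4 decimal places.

P(Heat-sink path fails) [OR] = 1 − (1−0.45) × (1−0.18) × (1−0.07) = 0.580570
P(Secondary loop fails) [OR] = 1 − (1−0.04) × (1−0.02) × (1−0.580570) = 0.605400
P(Recirculation branch unavailable) [OR] = 1 − (1−0.40) × (1−0.15) × (1−0.42) × (1−0.40) = 0.822520
P(Makeup line down) [AND] = 0.32 × 0.06 = 0.019200
P(Primary loop inoperative) [OR] = 1 − (1−0.822520) × (1−0.20) × (1−0.29) × (1−0.019200) = 0.901127
P(Emergency loop fails) [OR] = 1 − (1−0.901127) × (1−0.37) × (1−0.11) = 0.944562
P(Reactor cooling lost) [AND] = 0.605400 × 0.944562 × 0.08 = 0.045747
Rounded to 4 decimal places: P(Reactor cooling lost) ≈ 0.0457.

0.0457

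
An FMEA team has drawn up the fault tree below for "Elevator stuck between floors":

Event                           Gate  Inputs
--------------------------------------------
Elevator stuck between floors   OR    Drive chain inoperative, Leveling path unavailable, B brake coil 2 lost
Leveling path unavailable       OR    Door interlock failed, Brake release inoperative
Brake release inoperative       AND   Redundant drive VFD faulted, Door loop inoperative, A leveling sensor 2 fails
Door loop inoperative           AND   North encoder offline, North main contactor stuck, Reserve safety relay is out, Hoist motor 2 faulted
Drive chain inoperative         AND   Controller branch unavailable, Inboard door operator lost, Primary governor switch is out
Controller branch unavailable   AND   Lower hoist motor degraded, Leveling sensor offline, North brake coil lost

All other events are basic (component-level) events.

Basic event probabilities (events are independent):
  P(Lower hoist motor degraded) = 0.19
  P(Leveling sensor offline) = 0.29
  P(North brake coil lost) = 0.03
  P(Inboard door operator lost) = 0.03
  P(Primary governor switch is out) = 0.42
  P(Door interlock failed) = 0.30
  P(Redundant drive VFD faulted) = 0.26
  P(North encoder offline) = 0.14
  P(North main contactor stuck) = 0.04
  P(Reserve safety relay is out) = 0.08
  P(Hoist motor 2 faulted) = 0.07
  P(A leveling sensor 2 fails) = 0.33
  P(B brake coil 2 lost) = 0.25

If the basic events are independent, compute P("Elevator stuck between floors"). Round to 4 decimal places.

P(Controller branch unavailable) [AND] = 0.19 × 0.29 × 0.03 = 0.001653
P(Drive chain inoperative) [AND] = 0.001653 × 0.03 × 0.42 = 0.000021
P(Door loop inoperative) [AND] = 0.14 × 0.04 × 0.08 × 0.07 = 0.000031
P(Brake release inoperative) [AND] = 0.26 × 0.000031 × 0.33 = 0.000003
P(Leveling path unavailable) [OR] = 1 − (1−0.30) × (1−0.000003) = 0.300002
P(Elevator stuck between floors) [OR] = 1 − (1−0.000021) × (1−0.300002) × (1−0.25) = 0.475013
Rounded to 4 decimal places: P(Elevator stuck between floors) ≈ 0.4750.

0.4750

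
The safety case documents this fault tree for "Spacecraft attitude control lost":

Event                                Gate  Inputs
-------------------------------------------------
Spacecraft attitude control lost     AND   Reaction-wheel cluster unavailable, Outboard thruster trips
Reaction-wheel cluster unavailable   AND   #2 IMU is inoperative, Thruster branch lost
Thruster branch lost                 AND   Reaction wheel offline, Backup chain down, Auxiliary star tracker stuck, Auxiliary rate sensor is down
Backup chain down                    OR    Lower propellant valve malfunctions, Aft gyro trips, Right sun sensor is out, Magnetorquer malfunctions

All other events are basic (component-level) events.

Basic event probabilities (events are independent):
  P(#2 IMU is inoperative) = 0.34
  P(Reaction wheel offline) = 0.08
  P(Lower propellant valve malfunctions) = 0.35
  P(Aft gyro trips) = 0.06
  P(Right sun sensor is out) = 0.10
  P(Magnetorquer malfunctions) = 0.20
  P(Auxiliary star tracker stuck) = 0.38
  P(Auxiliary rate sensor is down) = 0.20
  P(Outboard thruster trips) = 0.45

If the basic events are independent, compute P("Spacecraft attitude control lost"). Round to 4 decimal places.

P(Backup chain down) [OR] = 1 − (1−0.35) × (1−0.06) × (1−0.10) × (1−0.20) = 0.560080
P(Thruster branch lost) [AND] = 0.08 × 0.560080 × 0.38 × 0.20 = 0.003405
P(Reaction-wheel cluster unavailable) [AND] = 0.34 × 0.003405 = 0.001158
P(Spacecraft attitude control lost) [AND] = 0.001158 × 0.45 = 0.000521
Rounded to 4 decimal places: P(Spacecraft attitude control lost) ≈ 0.0005.

0.0005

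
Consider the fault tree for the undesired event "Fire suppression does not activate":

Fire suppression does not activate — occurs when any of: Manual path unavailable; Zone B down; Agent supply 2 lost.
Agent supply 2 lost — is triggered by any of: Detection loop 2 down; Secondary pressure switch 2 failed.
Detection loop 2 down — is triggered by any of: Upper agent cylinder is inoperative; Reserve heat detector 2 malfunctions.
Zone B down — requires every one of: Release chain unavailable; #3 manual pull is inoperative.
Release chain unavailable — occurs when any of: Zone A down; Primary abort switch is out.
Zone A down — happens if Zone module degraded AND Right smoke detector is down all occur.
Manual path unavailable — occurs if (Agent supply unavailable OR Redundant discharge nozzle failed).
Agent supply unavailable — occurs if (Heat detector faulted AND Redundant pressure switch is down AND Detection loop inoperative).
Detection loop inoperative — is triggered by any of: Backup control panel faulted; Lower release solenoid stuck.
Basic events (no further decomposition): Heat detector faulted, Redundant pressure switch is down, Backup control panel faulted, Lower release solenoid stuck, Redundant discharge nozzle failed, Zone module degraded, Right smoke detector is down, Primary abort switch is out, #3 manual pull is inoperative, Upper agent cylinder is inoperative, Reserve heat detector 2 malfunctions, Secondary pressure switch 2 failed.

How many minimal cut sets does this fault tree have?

8

Detection loop inoperative [OR]: union of children's cut sets → 2 cut set(s).
Agent supply unavailable [AND]: one cut set from each child combined → 1 × 1 × 2 = 2 cut set(s).
Manual path unavailable [OR]: union of children's cut sets → 3 cut set(s).
Zone A down [AND]: one cut set from each child combined → 1 × 1 = 1 cut set(s).
Release chain unavailable [OR]: union of children's cut sets → 2 cut set(s).
Zone B down [AND]: one cut set from each child combined → 2 × 1 = 2 cut set(s).
Detection loop 2 down [OR]: union of children's cut sets → 2 cut set(s).
Agent supply 2 lost [OR]: union of children's cut sets → 3 cut set(s).
Fire suppression does not activate [OR]: union of children's cut sets → 8 cut set(s).
Minimal cut sets: {Backup control panel faulted, Heat detector faulted, Redundant pressure switch is down}; {Heat detector faulted, Lower release solenoid stuck, Redundant pressure switch is down}; {Redundant discharge nozzle failed}; {#3 manual pull is inoperative, Right smoke detector is down, Zone module degraded}; {#3 manual pull is inoperative, Primary abort switch is out}; {Upper agent cylinder is inoperative}; {Reserve heat detector 2 malfunctions}; {Secondary pressure switch 2 failed}.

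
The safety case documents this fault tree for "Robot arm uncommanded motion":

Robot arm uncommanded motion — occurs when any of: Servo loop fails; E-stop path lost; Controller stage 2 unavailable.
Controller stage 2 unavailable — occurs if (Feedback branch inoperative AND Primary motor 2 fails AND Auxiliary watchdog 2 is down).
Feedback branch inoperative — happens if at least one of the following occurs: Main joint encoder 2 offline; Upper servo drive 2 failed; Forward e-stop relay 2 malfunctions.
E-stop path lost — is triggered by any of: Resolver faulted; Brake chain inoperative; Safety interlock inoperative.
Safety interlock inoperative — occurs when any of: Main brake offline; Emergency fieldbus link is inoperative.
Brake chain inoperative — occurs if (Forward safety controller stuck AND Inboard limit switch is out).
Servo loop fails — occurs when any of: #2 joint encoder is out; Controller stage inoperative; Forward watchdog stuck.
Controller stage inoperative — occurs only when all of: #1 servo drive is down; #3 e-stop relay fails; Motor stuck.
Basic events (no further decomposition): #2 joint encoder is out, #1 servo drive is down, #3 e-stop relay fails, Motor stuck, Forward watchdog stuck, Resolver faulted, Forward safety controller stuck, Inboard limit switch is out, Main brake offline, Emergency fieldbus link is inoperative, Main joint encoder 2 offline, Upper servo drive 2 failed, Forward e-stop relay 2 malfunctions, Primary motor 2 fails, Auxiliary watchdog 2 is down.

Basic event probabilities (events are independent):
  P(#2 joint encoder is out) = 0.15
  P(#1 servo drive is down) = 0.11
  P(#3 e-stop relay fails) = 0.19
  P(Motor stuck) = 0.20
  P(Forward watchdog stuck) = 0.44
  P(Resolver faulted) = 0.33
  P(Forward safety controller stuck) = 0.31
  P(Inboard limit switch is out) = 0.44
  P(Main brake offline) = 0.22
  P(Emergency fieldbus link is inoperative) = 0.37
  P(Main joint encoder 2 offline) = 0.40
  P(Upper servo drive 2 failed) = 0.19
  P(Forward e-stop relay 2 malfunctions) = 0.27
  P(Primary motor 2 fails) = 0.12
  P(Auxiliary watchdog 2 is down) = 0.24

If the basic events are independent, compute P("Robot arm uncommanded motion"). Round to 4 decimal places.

0.8677

P(Controller stage inoperative) [AND] = 0.11 × 0.19 × 0.20 = 0.004180
P(Servo loop fails) [OR] = 1 − (1−0.15) × (1−0.004180) × (1−0.44) = 0.525990
P(Brake chain inoperative) [AND] = 0.31 × 0.44 = 0.136400
P(Safety interlock inoperative) [OR] = 1 − (1−0.22) × (1−0.37) = 0.508600
P(E-stop path lost) [OR] = 1 − (1−0.33) × (1−0.136400) × (1−0.508600) = 0.715670
P(Feedback branch inoperative) [OR] = 1 − (1−0.40) × (1−0.19) × (1−0.27) = 0.645220
P(Controller stage 2 unavailable) [AND] = 0.645220 × 0.12 × 0.24 = 0.018582
P(Robot arm uncommanded motion) [OR] = 1 − (1−0.525990) × (1−0.715670) × (1−0.018582) = 0.867729
Rounded to 4 decimal places: P(Robot arm uncommanded motion) ≈ 0.8677.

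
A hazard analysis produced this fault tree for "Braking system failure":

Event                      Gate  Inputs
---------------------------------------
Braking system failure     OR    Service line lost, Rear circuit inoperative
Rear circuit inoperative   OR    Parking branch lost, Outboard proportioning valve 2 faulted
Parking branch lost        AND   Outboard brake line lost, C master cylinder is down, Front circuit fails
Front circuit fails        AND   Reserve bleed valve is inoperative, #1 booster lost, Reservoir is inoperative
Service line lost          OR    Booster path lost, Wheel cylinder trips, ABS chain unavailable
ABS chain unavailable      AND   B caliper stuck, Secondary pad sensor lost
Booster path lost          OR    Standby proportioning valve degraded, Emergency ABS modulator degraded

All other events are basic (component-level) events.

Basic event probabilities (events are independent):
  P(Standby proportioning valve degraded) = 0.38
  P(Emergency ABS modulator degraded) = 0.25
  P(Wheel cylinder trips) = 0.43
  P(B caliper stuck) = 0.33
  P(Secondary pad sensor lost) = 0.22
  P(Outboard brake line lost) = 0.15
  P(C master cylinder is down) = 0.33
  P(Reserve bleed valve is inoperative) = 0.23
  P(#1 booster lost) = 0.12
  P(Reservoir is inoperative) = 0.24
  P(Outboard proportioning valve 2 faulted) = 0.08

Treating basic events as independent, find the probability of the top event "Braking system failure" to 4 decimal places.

0.7739

P(Booster path lost) [OR] = 1 − (1−0.38) × (1−0.25) = 0.535000
P(ABS chain unavailable) [AND] = 0.33 × 0.22 = 0.072600
P(Service line lost) [OR] = 1 − (1−0.535000) × (1−0.43) × (1−0.072600) = 0.754193
P(Front circuit fails) [AND] = 0.23 × 0.12 × 0.24 = 0.006624
P(Parking branch lost) [AND] = 0.15 × 0.33 × 0.006624 = 0.000328
P(Rear circuit inoperative) [OR] = 1 − (1−0.000328) × (1−0.08) = 0.080302
P(Braking system failure) [OR] = 1 − (1−0.754193) × (1−0.080302) = 0.773932
Rounded to 4 decimal places: P(Braking system failure) ≈ 0.7739.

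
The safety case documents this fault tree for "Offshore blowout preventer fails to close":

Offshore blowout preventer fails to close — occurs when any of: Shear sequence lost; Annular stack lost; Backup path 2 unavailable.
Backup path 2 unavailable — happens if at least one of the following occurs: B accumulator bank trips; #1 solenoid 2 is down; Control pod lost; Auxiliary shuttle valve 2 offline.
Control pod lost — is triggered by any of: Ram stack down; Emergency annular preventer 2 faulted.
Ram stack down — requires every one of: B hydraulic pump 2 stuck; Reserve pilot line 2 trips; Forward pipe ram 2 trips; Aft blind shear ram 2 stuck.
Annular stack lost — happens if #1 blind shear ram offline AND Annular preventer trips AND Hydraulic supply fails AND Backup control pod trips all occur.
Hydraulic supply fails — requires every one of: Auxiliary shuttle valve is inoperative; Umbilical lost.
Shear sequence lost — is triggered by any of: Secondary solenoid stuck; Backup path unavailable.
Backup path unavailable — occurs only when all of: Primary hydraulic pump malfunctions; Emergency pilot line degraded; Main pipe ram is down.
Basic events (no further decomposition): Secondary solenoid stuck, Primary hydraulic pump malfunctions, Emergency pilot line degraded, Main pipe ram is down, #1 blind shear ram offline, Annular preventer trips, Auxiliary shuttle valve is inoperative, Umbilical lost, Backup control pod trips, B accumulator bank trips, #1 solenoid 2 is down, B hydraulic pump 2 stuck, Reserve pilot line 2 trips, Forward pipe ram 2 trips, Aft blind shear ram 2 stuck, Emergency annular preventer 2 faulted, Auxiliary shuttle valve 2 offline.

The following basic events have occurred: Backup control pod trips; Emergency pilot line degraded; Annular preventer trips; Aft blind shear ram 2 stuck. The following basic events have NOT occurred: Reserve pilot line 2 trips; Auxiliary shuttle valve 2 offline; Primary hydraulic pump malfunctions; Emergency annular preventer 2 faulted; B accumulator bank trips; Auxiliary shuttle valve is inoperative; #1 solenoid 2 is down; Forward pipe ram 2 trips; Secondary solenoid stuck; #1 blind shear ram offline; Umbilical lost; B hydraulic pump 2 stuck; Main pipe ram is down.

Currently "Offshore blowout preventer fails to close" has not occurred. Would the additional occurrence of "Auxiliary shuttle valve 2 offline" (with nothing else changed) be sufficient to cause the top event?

Counterfactual: set "Auxiliary shuttle valve 2 offline" to occurred.
Backup path unavailable [AND]: Primary hydraulic pump malfunctions=not, Emergency pilot line degraded=occurs, Main pipe ram is down=not → not all inputs occur → does not occur.
Shear sequence lost [OR]: Secondary solenoid stuck=not, Backup path unavailable=not → no input occurs → does not occur.
Hydraulic supply fails [AND]: Auxiliary shuttle valve is inoperative=not, Umbilical lost=not → not all inputs occur → does not occur.
Annular stack lost [AND]: #1 blind shear ram offline=not, Annular preventer trips=occurs, Hydraulic supply fails=not, Backup control pod trips=occurs → not all inputs occur → does not occur.
Ram stack down [AND]: B hydraulic pump 2 stuck=not, Reserve pilot line 2 trips=not, Forward pipe ram 2 trips=not, Aft blind shear ram 2 stuck=occurs → not all inputs occur → does not occur.
Control pod lost [OR]: Ram stack down=not, Emergency annular preventer 2 faulted=not → no input occurs → does not occur.
Backup path 2 unavailable [OR]: B accumulator bank trips=not, #1 solenoid 2 is down=not, Control pod lost=not, Auxiliary shuttle valve 2 offline=occurs → at least one input occurs → occurs.
Offshore blowout preventer fails to close [OR]: Shear sequence lost=not, Annular stack lost=not, Backup path 2 unavailable=occurs → at least one input occurs → occurs.

Yes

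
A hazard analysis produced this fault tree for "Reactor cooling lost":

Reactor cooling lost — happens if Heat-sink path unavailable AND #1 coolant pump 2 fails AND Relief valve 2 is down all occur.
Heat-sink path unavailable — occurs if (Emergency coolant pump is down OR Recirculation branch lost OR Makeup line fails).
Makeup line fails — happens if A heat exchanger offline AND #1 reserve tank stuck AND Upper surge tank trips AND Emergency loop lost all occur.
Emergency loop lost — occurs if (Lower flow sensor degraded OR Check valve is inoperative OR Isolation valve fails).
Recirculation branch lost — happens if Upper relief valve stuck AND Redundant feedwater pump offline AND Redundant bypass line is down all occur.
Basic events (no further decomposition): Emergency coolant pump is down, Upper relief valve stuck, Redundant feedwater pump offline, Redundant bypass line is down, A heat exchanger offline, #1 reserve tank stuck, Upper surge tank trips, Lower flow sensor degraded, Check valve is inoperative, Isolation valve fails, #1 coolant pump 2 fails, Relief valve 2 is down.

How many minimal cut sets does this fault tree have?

Recirculation branch lost [AND]: one cut set from each child combined → 1 × 1 × 1 = 1 cut set(s).
Emergency loop lost [OR]: union of children's cut sets → 3 cut set(s).
Makeup line fails [AND]: one cut set from each child combined → 1 × 1 × 1 × 3 = 3 cut set(s).
Heat-sink path unavailable [OR]: union of children's cut sets → 5 cut set(s).
Reactor cooling lost [AND]: one cut set from each child combined → 5 × 1 × 1 = 5 cut set(s).
Minimal cut sets: {#1 coolant pump 2 fails, Emergency coolant pump is down, Relief valve 2 is down}; {#1 coolant pump 2 fails, Redundant bypass line is down, Redundant feedwater pump offline, Relief valve 2 is down, Upper relief valve stuck}; {#1 coolant pump 2 fails, #1 reserve tank stuck, A heat exchanger offline, Lower flow sensor degraded, Relief valve 2 is down, Upper surge tank trips}; {#1 coolant pump 2 fails, #1 reserve tank stuck, A heat exchanger offline, Check valve is inoperative, Relief valve 2 is down, Upper surge tank trips}; {#1 coolant pump 2 fails, #1 reserve tank stuck, A heat exchanger offline, Isolation valve fails, Relief valve 2 is down, Upper surge tank trips}.

5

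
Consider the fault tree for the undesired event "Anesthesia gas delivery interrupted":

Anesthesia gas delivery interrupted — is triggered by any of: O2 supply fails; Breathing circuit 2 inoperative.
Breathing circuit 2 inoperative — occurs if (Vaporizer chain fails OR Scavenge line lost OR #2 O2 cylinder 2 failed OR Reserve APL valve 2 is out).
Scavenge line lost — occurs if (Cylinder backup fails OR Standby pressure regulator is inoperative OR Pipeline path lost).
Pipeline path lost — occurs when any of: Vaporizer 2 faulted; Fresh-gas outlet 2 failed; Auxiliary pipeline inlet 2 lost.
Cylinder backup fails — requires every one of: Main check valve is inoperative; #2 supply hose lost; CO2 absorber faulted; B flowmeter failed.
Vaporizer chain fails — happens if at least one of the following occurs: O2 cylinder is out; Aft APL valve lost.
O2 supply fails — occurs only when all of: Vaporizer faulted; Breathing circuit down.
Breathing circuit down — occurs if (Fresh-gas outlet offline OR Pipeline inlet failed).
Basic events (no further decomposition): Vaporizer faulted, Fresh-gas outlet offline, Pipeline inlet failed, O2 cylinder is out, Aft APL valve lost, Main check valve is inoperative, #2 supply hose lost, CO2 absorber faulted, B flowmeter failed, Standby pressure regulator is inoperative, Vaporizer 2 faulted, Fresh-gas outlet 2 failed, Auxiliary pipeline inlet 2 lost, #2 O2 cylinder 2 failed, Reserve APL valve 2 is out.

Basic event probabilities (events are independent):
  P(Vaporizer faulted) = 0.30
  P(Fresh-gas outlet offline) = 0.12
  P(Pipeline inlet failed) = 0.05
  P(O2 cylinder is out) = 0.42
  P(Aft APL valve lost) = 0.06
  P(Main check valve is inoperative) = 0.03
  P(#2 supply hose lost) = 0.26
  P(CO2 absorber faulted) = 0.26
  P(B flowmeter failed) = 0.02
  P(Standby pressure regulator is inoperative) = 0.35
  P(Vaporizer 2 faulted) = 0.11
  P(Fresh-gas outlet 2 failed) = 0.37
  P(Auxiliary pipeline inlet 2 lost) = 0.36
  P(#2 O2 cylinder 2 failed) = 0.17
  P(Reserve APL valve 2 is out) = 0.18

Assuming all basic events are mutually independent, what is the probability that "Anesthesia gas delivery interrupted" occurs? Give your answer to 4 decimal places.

P(Breathing circuit down) [OR] = 1 − (1−0.12) × (1−0.05) = 0.164000
P(O2 supply fails) [AND] = 0.30 × 0.164000 = 0.049200
P(Vaporizer chain fails) [OR] = 1 − (1−0.42) × (1−0.06) = 0.454800
P(Cylinder backup fails) [AND] = 0.03 × 0.26 × 0.26 × 0.02 = 0.000041
P(Pipeline path lost) [OR] = 1 − (1−0.11) × (1−0.37) × (1−0.36) = 0.641152
P(Scavenge line lost) [OR] = 1 − (1−0.000041) × (1−0.35) × (1−0.641152) = 0.766758
P(Breathing circuit 2 inoperative) [OR] = 1 − (1−0.454800) × (1−0.766758) × (1−0.17) × (1−0.18) = 0.913452
P(Anesthesia gas delivery interrupted) [OR] = 1 − (1−0.049200) × (1−0.913452) = 0.917710
Rounded to 4 decimal places: P(Anesthesia gas delivery interrupted) ≈ 0.9177.

0.9177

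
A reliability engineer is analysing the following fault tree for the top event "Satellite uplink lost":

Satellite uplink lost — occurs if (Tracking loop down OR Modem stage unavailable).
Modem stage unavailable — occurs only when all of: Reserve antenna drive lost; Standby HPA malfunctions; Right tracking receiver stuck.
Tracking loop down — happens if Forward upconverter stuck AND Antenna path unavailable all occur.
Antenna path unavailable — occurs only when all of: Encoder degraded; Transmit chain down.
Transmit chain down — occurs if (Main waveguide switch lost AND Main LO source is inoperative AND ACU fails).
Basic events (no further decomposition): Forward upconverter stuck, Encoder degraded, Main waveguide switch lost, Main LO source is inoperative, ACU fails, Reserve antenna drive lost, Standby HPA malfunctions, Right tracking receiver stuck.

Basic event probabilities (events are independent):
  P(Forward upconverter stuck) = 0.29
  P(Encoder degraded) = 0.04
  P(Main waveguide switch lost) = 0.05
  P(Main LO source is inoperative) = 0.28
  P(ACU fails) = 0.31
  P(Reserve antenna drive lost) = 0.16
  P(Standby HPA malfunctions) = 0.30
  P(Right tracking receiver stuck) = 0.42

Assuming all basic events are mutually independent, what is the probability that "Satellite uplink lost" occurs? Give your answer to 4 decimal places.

P(Transmit chain down) [AND] = 0.05 × 0.28 × 0.31 = 0.004340
P(Antenna path unavailable) [AND] = 0.04 × 0.004340 = 0.000174
P(Tracking loop down) [AND] = 0.29 × 0.000174 = 0.000050
P(Modem stage unavailable) [AND] = 0.16 × 0.30 × 0.42 = 0.020160
P(Satellite uplink lost) [OR] = 1 − (1−0.000050) × (1−0.020160) = 0.020209
Rounded to 4 decimal places: P(Satellite uplink lost) ≈ 0.0202.

0.0202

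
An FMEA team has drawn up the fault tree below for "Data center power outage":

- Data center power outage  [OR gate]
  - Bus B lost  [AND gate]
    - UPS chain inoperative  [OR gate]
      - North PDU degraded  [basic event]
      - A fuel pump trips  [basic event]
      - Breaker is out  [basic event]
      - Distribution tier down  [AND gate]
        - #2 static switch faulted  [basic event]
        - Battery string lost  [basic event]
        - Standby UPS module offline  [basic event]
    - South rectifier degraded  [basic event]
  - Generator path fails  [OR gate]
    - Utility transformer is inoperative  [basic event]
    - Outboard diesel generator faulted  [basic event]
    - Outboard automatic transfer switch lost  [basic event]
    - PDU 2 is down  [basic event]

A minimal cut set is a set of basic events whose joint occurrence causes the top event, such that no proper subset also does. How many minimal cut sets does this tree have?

8

Distribution tier down [AND]: one cut set from each child combined → 1 × 1 × 1 = 1 cut set(s).
UPS chain inoperative [OR]: union of children's cut sets → 4 cut set(s).
Bus B lost [AND]: one cut set from each child combined → 4 × 1 = 4 cut set(s).
Generator path fails [OR]: union of children's cut sets → 4 cut set(s).
Data center power outage [OR]: union of children's cut sets → 8 cut set(s).
Minimal cut sets: {North PDU degraded, South rectifier degraded}; {A fuel pump trips, South rectifier degraded}; {Breaker is out, South rectifier degraded}; {#2 static switch faulted, Battery string lost, South rectifier degraded, Standby UPS module offline}; {Utility transformer is inoperative}; {Outboard diesel generator faulted}; {Outboard automatic transfer switch lost}; {PDU 2 is down}.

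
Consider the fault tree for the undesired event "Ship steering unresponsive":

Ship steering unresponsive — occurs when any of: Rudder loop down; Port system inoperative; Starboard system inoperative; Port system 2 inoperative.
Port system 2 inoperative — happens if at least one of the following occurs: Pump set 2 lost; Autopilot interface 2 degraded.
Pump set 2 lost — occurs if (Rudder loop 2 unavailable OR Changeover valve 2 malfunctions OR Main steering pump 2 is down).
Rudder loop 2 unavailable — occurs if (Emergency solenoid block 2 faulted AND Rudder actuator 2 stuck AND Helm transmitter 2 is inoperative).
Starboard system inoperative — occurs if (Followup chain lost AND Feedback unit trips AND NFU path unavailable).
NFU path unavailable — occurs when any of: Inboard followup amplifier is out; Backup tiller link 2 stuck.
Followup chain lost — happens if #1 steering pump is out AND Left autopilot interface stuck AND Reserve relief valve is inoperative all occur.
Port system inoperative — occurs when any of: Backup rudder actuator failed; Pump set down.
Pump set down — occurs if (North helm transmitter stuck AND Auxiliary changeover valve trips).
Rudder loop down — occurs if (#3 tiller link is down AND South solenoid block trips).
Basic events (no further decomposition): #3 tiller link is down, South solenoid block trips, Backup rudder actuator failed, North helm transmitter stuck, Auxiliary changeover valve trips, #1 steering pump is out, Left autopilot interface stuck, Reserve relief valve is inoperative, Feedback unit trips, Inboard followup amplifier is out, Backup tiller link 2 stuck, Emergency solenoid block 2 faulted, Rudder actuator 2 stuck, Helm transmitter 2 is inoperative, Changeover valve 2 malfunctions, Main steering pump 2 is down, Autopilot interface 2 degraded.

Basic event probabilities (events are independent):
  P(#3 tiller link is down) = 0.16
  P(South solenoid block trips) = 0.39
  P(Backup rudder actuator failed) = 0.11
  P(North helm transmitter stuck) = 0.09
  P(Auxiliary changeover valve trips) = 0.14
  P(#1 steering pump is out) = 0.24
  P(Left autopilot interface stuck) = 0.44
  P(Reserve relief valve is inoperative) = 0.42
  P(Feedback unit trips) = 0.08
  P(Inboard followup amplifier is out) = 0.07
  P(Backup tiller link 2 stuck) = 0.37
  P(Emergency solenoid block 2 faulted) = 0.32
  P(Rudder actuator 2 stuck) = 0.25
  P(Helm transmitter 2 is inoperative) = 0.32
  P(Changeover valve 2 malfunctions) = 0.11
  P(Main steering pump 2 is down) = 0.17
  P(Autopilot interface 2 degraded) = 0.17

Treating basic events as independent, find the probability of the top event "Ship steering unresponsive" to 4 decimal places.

P(Rudder loop down) [AND] = 0.16 × 0.39 = 0.062400
P(Pump set down) [AND] = 0.09 × 0.14 = 0.012600
P(Port system inoperative) [OR] = 1 − (1−0.11) × (1−0.012600) = 0.121214
P(Followup chain lost) [AND] = 0.24 × 0.44 × 0.42 = 0.044352
P(NFU path unavailable) [OR] = 1 − (1−0.07) × (1−0.37) = 0.414100
P(Starboard system inoperative) [AND] = 0.044352 × 0.08 × 0.414100 = 0.001469
P(Rudder loop 2 unavailable) [AND] = 0.32 × 0.25 × 0.32 = 0.025600
P(Pump set 2 lost) [OR] = 1 − (1−0.025600) × (1−0.11) × (1−0.17) = 0.280211
P(Port system 2 inoperative) [OR] = 1 − (1−0.280211) × (1−0.17) = 0.402575
P(Ship steering unresponsive) [OR] = 1 − (1−0.062400) × (1−0.121214) × (1−0.001469) × (1−0.402575) = 0.508475
Rounded to 4 decimal places: P(Ship steering unresponsive) ≈ 0.5085.

0.5085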